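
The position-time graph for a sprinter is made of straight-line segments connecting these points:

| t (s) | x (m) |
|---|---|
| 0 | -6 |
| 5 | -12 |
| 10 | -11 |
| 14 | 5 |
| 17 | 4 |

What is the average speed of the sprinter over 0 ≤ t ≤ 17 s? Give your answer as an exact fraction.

24/17 m/s

Average speed = (total path length)/(elapsed time); on a piecewise-linear x-t graph the path length is Σ|Δx|.
0–5 s: |Δx| = |-12 − -6| = 6 m
5–10 s: |Δx| = |-11 − -12| = 1 m
10–14 s: |Δx| = |5 − -11| = 16 m
14–17 s: |Δx| = |4 − 5| = 1 m
Total path = 24 m; average speed = 24/17 = 24/17 m/s.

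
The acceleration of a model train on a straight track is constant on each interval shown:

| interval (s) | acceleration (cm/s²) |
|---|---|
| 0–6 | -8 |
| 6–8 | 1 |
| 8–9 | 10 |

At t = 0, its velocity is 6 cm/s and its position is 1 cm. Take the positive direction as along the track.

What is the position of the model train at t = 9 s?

-224 cm

On each constant-a segment, Δv = aΔt and Δx = v₀Δt + ½aΔt²; chain segment to segment.
0–6 s: v starts 6 cm/s; Δx = 6·6 + ½·-8·6² = -108 cm; v ends -42 cm/s.
6–8 s: v starts -42 cm/s; Δx = -42·2 + ½·1·2² = -82 cm; v ends -40 cm/s.
8–9 s: v starts -40 cm/s; Δx = -40·1 + ½·10·1² = -35 cm; v ends -30 cm/s.
x(9) = 1 + Σ Δx = -224 cm.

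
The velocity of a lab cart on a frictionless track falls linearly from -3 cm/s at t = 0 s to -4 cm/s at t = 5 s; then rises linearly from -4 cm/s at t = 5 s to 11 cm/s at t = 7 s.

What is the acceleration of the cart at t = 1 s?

Acceleration is the slope of the v-t graph on 0–5 s: (-4 − -3)/(5 − 0) = -0.2 cm/s².

-0.2 cm/s²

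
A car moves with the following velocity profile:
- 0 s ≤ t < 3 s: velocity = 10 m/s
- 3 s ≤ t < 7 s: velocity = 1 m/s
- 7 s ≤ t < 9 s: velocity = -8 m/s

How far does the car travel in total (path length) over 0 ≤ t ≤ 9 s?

Total distance travelled is ∫|v| dt — sum the magnitudes of each area piece.
0–3 s: |10| × 3 = 30 m
3–7 s: |1| × 4 = 4 m
7–9 s: |-8| × 2 = 16 m
Total distance = 50 m

50 m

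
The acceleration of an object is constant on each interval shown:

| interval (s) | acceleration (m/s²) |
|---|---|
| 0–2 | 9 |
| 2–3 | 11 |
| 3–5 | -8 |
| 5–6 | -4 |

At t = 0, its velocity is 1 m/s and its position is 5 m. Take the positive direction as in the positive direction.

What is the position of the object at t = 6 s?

105.5 m

On each constant-a segment, Δv = aΔt and Δx = v₀Δt + ½aΔt²; chain segment to segment.
0–2 s: v starts 1 m/s; Δx = 1·2 + ½·9·2² = 20 m; v ends 19 m/s.
2–3 s: v starts 19 m/s; Δx = 19·1 + ½·11·1² = 24.5 m; v ends 30 m/s.
3–5 s: v starts 30 m/s; Δx = 30·2 + ½·-8·2² = 44 m; v ends 14 m/s.
5–6 s: v starts 14 m/s; Δx = 14·1 + ½·-4·1² = 12 m; v ends 10 m/s.
x(6) = 5 + Σ Δx = 105.5 m.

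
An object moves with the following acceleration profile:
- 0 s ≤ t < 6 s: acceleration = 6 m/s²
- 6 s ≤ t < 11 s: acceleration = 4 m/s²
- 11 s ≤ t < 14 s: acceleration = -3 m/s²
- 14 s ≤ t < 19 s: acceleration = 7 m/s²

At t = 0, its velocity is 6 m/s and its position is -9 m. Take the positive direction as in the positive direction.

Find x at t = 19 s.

On each constant-a segment, Δv = aΔt and Δx = v₀Δt + ½aΔt²; chain segment to segment.
0–6 s: v starts 6 m/s; Δx = 6·6 + ½·6·6² = 144 m; v ends 42 m/s.
6–11 s: v starts 42 m/s; Δx = 42·5 + ½·4·5² = 260 m; v ends 62 m/s.
11–14 s: v starts 62 m/s; Δx = 62·3 + ½·-3·3² = 172.5 m; v ends 53 m/s.
14–19 s: v starts 53 m/s; Δx = 53·5 + ½·7·5² = 352.5 m; v ends 88 m/s.
x(19) = -9 + Σ Δx = 920 m.

920 m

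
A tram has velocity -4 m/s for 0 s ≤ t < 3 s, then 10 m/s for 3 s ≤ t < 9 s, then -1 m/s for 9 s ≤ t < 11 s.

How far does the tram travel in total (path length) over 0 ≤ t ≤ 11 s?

74 m

Total distance travelled is ∫|v| dt — sum the magnitudes of each area piece.
0–3 s: |-4| × 3 = 12 m
3–9 s: |10| × 6 = 60 m
9–11 s: |-1| × 2 = 2 m
Total distance = 74 m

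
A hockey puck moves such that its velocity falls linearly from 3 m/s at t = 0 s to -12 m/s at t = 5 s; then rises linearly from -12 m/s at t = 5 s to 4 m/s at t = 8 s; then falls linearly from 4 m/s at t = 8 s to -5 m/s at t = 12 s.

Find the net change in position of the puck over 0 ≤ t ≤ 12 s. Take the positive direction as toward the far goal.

Displacement is the signed area under the v-t curve.
0–5 s: ½(3 + -12)(5) = -22.5 m
5–8 s: ½(-12 + 4)(3) = -12 m
8–12 s: ½(4 + -5)(4) = -2 m
Net displacement = -36.5 m

-36.5 m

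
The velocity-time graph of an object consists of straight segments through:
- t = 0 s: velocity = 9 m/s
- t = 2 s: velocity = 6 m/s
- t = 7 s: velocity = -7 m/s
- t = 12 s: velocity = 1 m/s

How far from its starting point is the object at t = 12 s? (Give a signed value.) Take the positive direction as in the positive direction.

Displacement is the signed area under the v-t curve.
0–2 s: ½(9 + 6)(2) = 15 m
2–7 s: ½(6 + -7)(5) = -2.5 m
7–12 s: ½(-7 + 1)(5) = -15 m
Net displacement = -2.5 m

-2.5 m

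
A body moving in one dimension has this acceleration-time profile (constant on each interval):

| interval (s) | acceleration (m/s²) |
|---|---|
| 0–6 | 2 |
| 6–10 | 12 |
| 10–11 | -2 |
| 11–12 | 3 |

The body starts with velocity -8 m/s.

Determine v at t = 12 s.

Δv equals the area under the a-t graph; then v = v₀ + Δv.
0–6 s: 2 × 6 = 12 m/s
6–10 s: 12 × 4 = 48 m/s
10–11 s: -2 × 1 = -2 m/s
11–12 s: 3 × 1 = 3 m/s
Δv = 61 m/s, so v(12) = -8 + (61) = 53 m/s.

53 m/s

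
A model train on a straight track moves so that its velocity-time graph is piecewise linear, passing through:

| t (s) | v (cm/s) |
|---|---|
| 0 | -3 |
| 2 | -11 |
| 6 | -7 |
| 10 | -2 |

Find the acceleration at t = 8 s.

Acceleration is the slope of the v-t graph on 6–10 s: (-2 − -7)/(10 − 6) = 1.25 cm/s².

1.25 cm/s²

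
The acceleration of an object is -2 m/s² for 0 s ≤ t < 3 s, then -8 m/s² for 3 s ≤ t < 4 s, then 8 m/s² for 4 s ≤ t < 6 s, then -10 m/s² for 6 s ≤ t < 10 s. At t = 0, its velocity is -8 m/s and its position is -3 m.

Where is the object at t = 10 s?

-186 m

On each constant-a segment, Δv = aΔt and Δx = v₀Δt + ½aΔt²; chain segment to segment.
0–3 s: v starts -8 m/s; Δx = -8·3 + ½·-2·3² = -33 m; v ends -14 m/s.
3–4 s: v starts -14 m/s; Δx = -14·1 + ½·-8·1² = -18 m; v ends -22 m/s.
4–6 s: v starts -22 m/s; Δx = -22·2 + ½·8·2² = -28 m; v ends -6 m/s.
6–10 s: v starts -6 m/s; Δx = -6·4 + ½·-10·4² = -104 m; v ends -46 m/s.
x(10) = -3 + Σ Δx = -186 m.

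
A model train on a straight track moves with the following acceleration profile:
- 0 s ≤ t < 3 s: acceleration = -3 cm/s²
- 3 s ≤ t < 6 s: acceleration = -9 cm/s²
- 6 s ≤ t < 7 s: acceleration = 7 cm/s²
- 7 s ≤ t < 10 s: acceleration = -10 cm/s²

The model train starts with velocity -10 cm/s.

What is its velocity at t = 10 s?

Δv equals the area under the a-t graph; then v = v₀ + Δv.
0–3 s: -3 × 3 = -9 cm/s
3–6 s: -9 × 3 = -27 cm/s
6–7 s: 7 × 1 = 7 cm/s
7–10 s: -10 × 3 = -30 cm/s
Δv = -59 cm/s, so v(10) = -10 + (-59) = -69 cm/s.

-69 cm/s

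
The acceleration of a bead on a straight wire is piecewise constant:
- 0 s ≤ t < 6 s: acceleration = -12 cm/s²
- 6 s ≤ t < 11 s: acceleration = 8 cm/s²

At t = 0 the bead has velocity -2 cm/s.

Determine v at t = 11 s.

-34 cm/s

Δv equals the area under the a-t graph; then v = v₀ + Δv.
0–6 s: -12 × 6 = -72 cm/s
6–11 s: 8 × 5 = 40 cm/s
Δv = -32 cm/s, so v(11) = -2 + (-32) = -34 cm/s.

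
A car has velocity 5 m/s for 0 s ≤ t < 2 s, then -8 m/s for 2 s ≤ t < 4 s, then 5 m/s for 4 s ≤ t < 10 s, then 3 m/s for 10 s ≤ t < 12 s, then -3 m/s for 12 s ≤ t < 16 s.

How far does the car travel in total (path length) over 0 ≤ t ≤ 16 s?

Distance (not displacement) is the total path length: add the absolute areas under v-t.
0–2 s: |5| × 2 = 10 m
2–4 s: |-8| × 2 = 16 m
4–10 s: |5| × 6 = 30 m
10–12 s: |3| × 2 = 6 m
12–16 s: |-3| × 4 = 12 m
Total distance = 74 m

74 m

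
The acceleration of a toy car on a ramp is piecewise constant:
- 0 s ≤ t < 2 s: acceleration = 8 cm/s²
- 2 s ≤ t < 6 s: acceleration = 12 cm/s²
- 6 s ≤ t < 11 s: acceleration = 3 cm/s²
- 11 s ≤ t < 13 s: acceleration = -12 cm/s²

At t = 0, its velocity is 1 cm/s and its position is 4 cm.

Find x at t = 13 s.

On each constant-a segment, Δv = aΔt and Δx = v₀Δt + ½aΔt²; chain segment to segment.
0–2 s: v starts 1 cm/s; Δx = 1·2 + ½·8·2² = 18 cm; v ends 17 cm/s.
2–6 s: v starts 17 cm/s; Δx = 17·4 + ½·12·4² = 164 cm; v ends 65 cm/s.
6–11 s: v starts 65 cm/s; Δx = 65·5 + ½·3·5² = 362.5 cm; v ends 80 cm/s.
11–13 s: v starts 80 cm/s; Δx = 80·2 + ½·-12·2² = 136 cm; v ends 56 cm/s.
x(13) = 4 + Σ Δx = 684.5 cm.

684.5 cm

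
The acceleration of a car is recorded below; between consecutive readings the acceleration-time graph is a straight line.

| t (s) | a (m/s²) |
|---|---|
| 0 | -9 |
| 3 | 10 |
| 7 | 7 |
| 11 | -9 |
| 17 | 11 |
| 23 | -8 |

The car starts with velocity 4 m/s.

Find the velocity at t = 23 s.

50.5 m/s

Δv equals the area under the a-t graph; then v = v₀ + Δv.
0–3 s: ½(-9 + 10)(3) = 1.5 m/s
3–7 s: ½(10 + 7)(4) = 34 m/s
7–11 s: ½(7 + -9)(4) = -4 m/s
11–17 s: ½(-9 + 11)(6) = 6 m/s
17–23 s: ½(11 + -8)(6) = 9 m/s
Δv = 46.5 m/s, so v(23) = 4 + (46.5) = 50.5 m/s.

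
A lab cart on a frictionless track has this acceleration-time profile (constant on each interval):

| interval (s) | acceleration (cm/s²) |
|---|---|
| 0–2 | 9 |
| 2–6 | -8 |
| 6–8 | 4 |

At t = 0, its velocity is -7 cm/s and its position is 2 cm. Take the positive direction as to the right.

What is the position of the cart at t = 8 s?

-48 cm

On each constant-a segment, Δv = aΔt and Δx = v₀Δt + ½aΔt²; chain segment to segment.
0–2 s: v starts -7 cm/s; Δx = -7·2 + ½·9·2² = 4 cm; v ends 11 cm/s.
2–6 s: v starts 11 cm/s; Δx = 11·4 + ½·-8·4² = -20 cm; v ends -21 cm/s.
6–8 s: v starts -21 cm/s; Δx = -21·2 + ½·4·2² = -34 cm; v ends -13 cm/s.
x(8) = 2 + Σ Δx = -48 cm.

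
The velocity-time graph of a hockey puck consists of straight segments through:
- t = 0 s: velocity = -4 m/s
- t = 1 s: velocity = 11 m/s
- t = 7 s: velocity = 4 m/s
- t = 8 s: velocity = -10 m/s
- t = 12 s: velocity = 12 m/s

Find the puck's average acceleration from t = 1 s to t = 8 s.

Average acceleration = Δv/Δt = (-10 − 11)/(8 − 1) = -3 m/s².

-3 m/s²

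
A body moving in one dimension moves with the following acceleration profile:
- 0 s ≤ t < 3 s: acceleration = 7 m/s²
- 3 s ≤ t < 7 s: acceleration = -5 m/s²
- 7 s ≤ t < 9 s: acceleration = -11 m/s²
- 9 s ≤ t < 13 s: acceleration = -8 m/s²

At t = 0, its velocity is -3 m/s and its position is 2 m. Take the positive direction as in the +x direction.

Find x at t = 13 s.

-129.5 m

On each constant-a segment, Δv = aΔt and Δx = v₀Δt + ½aΔt²; chain segment to segment.
0–3 s: v starts -3 m/s; Δx = -3·3 + ½·7·3² = 22.5 m; v ends 18 m/s.
3–7 s: v starts 18 m/s; Δx = 18·4 + ½·-5·4² = 32 m; v ends -2 m/s.
7–9 s: v starts -2 m/s; Δx = -2·2 + ½·-11·2² = -26 m; v ends -24 m/s.
9–13 s: v starts -24 m/s; Δx = -24·4 + ½·-8·4² = -160 m; v ends -56 m/s.
x(13) = 2 + Σ Δx = -129.5 m.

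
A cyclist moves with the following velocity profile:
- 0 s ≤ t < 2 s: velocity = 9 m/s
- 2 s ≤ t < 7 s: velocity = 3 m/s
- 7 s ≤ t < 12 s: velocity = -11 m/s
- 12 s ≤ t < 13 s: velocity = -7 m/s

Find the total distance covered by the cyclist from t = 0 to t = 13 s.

95 m

Total distance travelled is ∫|v| dt — sum the magnitudes of each area piece.
0–2 s: |9| × 2 = 18 m
2–7 s: |3| × 5 = 15 m
7–12 s: |-11| × 5 = 55 m
12–13 s: |-7| × 1 = 7 m
Total distance = 95 m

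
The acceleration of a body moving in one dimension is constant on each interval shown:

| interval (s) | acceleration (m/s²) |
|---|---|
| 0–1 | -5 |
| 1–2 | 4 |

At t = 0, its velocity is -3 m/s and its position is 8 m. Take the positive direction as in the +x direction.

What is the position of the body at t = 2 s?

On each constant-a segment, Δv = aΔt and Δx = v₀Δt + ½aΔt²; chain segment to segment.
0–1 s: v starts -3 m/s; Δx = -3·1 + ½·-5·1² = -5.5 m; v ends -8 m/s.
1–2 s: v starts -8 m/s; Δx = -8·1 + ½·4·1² = -6 m; v ends -4 m/s.
x(2) = 8 + Σ Δx = -3.5 m.

-3.5 m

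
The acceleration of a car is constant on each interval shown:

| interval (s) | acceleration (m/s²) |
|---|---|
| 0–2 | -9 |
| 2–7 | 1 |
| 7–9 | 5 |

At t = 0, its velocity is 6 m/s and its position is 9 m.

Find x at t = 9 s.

-48.5 m

On each constant-a segment, Δv = aΔt and Δx = v₀Δt + ½aΔt²; chain segment to segment.
0–2 s: v starts 6 m/s; Δx = 6·2 + ½·-9·2² = -6 m; v ends -12 m/s.
2–7 s: v starts -12 m/s; Δx = -12·5 + ½·1·5² = -47.5 m; v ends -7 m/s.
7–9 s: v starts -7 m/s; Δx = -7·2 + ½·5·2² = -4 m; v ends 3 m/s.
x(9) = 9 + Σ Δx = -48.5 m.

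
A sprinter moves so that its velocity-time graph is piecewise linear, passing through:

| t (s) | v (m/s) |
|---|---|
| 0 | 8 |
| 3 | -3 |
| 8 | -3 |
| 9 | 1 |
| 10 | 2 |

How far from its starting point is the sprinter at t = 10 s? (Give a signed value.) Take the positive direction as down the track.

Displacement is the signed area under the v-t curve.
0–3 s: ½(8 + -3)(3) = 7.5 m
3–8 s: -3 × 5 = -15 m
8–9 s: ½(-3 + 1)(1) = -1 m
9–10 s: ½(1 + 2)(1) = 1.5 m
Net displacement = -7 m

-7 m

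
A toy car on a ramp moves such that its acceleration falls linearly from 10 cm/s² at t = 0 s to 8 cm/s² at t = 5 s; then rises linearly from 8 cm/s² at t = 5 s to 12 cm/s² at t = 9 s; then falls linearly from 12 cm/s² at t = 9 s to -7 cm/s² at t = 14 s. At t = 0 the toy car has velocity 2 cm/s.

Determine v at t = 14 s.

Δv equals the area under the a-t graph; then v = v₀ + Δv.
0–5 s: ½(10 + 8)(5) = 45 cm/s
5–9 s: ½(8 + 12)(4) = 40 cm/s
9–14 s: ½(12 + -7)(5) = 12.5 cm/s
Δv = 97.5 cm/s, so v(14) = 2 + (97.5) = 99.5 cm/s.

99.5 cm/s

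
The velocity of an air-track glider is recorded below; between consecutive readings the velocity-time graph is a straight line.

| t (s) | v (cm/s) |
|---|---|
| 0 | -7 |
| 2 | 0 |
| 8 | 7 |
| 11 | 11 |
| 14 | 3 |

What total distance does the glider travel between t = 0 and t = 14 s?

Distance (not displacement) is the total path length: add the absolute areas under v-t.
0–2 s: |½(-7 + 0)(2)| = 7 cm
2–8 s: |½(0 + 7)(6)| = 21 cm
8–11 s: |½(7 + 11)(3)| = 27 cm
11–14 s: |½(11 + 3)(3)| = 21 cm
Total distance = 76 cm

76 cm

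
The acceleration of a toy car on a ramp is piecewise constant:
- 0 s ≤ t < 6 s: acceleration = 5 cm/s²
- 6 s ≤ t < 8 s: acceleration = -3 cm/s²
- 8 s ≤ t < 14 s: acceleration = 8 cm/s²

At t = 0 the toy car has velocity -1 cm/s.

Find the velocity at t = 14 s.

Δv equals the area under the a-t graph; then v = v₀ + Δv.
0–6 s: 5 × 6 = 30 cm/s
6–8 s: -3 × 2 = -6 cm/s
8–14 s: 8 × 6 = 48 cm/s
Δv = 72 cm/s, so v(14) = -1 + (72) = 71 cm/s.

71 cm/s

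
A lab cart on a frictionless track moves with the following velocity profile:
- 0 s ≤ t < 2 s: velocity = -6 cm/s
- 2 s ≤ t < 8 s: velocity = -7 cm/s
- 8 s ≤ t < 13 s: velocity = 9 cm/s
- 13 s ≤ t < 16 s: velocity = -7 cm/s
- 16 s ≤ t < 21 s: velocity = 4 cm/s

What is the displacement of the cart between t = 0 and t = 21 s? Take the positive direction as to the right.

Displacement is the signed area under the v-t curve.
0–2 s: -6 × 2 = -12 cm
2–8 s: -7 × 6 = -42 cm
8–13 s: 9 × 5 = 45 cm
13–16 s: -7 × 3 = -21 cm
16–21 s: 4 × 5 = 20 cm
Net displacement = -10 cm

-10 cm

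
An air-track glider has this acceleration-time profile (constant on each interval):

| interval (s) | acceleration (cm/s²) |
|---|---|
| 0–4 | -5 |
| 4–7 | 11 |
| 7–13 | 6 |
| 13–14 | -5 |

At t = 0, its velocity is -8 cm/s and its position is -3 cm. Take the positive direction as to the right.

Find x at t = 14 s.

On each constant-a segment, Δv = aΔt and Δx = v₀Δt + ½aΔt²; chain segment to segment.
0–4 s: v starts -8 cm/s; Δx = -8·4 + ½·-5·4² = -72 cm; v ends -28 cm/s.
4–7 s: v starts -28 cm/s; Δx = -28·3 + ½·11·3² = -34.5 cm; v ends 5 cm/s.
7–13 s: v starts 5 cm/s; Δx = 5·6 + ½·6·6² = 138 cm; v ends 41 cm/s.
13–14 s: v starts 41 cm/s; Δx = 41·1 + ½·-5·1² = 38.5 cm; v ends 36 cm/s.
x(14) = -3 + Σ Δx = 67 cm.

67 cm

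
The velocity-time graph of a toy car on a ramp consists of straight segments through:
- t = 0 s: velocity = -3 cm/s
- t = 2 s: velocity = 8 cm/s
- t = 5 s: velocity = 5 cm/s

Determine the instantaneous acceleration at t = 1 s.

5.5 cm/s²

Acceleration is the slope of the v-t graph on 0–2 s: (8 − -3)/(2 − 0) = 5.5 cm/s².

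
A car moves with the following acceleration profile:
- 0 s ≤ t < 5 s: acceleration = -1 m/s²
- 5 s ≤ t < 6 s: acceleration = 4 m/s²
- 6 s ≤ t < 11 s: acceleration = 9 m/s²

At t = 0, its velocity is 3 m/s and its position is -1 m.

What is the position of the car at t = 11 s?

124 m

On each constant-a segment, Δv = aΔt and Δx = v₀Δt + ½aΔt²; chain segment to segment.
0–5 s: v starts 3 m/s; Δx = 3·5 + ½·-1·5² = 2.5 m; v ends -2 m/s.
5–6 s: v starts -2 m/s; Δx = -2·1 + ½·4·1² = 0 m; v ends 2 m/s.
6–11 s: v starts 2 m/s; Δx = 2·5 + ½·9·5² = 122.5 m; v ends 47 m/s.
x(11) = -1 + Σ Δx = 124 m.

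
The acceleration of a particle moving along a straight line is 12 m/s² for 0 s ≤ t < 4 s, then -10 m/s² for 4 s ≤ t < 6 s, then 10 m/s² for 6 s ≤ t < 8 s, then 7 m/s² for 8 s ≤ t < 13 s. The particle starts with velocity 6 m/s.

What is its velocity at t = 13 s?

89 m/s

Δv equals the area under the a-t graph; then v = v₀ + Δv.
0–4 s: 12 × 4 = 48 m/s
4–6 s: -10 × 2 = -20 m/s
6–8 s: 10 × 2 = 20 m/s
8–13 s: 7 × 5 = 35 m/s
Δv = 83 m/s, so v(13) = 6 + (83) = 89 m/s.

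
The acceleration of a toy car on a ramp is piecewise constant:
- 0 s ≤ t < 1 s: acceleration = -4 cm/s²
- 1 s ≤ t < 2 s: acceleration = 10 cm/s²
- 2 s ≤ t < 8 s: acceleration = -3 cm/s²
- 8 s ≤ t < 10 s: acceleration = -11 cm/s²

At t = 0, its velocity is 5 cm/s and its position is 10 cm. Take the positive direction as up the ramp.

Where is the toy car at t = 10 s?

On each constant-a segment, Δv = aΔt and Δx = v₀Δt + ½aΔt²; chain segment to segment.
0–1 s: v starts 5 cm/s; Δx = 5·1 + ½·-4·1² = 3 cm; v ends 1 cm/s.
1–2 s: v starts 1 cm/s; Δx = 1·1 + ½·10·1² = 6 cm; v ends 11 cm/s.
2–8 s: v starts 11 cm/s; Δx = 11·6 + ½·-3·6² = 12 cm; v ends -7 cm/s.
8–10 s: v starts -7 cm/s; Δx = -7·2 + ½·-11·2² = -36 cm; v ends -29 cm/s.
x(10) = 10 + Σ Δx = -5 cm.

-5 cm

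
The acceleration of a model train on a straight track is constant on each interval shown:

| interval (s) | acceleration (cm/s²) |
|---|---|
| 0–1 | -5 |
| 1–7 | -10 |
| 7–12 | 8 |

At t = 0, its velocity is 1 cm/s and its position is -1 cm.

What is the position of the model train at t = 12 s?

On each constant-a segment, Δv = aΔt and Δx = v₀Δt + ½aΔt²; chain segment to segment.
0–1 s: v starts 1 cm/s; Δx = 1·1 + ½·-5·1² = -1.5 cm; v ends -4 cm/s.
1–7 s: v starts -4 cm/s; Δx = -4·6 + ½·-10·6² = -204 cm; v ends -64 cm/s.
7–12 s: v starts -64 cm/s; Δx = -64·5 + ½·8·5² = -220 cm; v ends -24 cm/s.
x(12) = -1 + Σ Δx = -426.5 cm.

-426.5 cm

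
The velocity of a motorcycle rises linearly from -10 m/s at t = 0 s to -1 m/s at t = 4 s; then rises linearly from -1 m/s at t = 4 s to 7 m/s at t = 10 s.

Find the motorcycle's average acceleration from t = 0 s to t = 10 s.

Average acceleration = Δv/Δt = (7 − -10)/(10 − 0) = 1.7 m/s².

1.7 m/s²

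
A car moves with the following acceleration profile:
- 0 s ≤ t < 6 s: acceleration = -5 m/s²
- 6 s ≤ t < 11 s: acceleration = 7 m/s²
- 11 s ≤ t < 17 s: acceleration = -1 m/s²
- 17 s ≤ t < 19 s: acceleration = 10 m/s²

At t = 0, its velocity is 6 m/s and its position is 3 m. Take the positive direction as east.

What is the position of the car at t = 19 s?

-5.5 m

On each constant-a segment, Δv = aΔt and Δx = v₀Δt + ½aΔt²; chain segment to segment.
0–6 s: v starts 6 m/s; Δx = 6·6 + ½·-5·6² = -54 m; v ends -24 m/s.
6–11 s: v starts -24 m/s; Δx = -24·5 + ½·7·5² = -32.5 m; v ends 11 m/s.
11–17 s: v starts 11 m/s; Δx = 11·6 + ½·-1·6² = 48 m; v ends 5 m/s.
17–19 s: v starts 5 m/s; Δx = 5·2 + ½·10·2² = 30 m; v ends 25 m/s.
x(19) = 3 + Σ Δx = -5.5 m.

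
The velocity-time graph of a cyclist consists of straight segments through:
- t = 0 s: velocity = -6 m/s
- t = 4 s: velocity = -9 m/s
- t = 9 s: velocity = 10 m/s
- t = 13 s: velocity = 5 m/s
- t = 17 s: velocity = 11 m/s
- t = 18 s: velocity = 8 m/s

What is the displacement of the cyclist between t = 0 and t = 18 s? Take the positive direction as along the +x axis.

Displacement is the signed area under the v-t curve.
0–4 s: ½(-6 + -9)(4) = -30 m
4–9 s: ½(-9 + 10)(5) = 2.5 m
9–13 s: ½(10 + 5)(4) = 30 m
13–17 s: ½(5 + 11)(4) = 32 m
17–18 s: ½(11 + 8)(1) = 9.5 m
Net displacement = 44 m

44 m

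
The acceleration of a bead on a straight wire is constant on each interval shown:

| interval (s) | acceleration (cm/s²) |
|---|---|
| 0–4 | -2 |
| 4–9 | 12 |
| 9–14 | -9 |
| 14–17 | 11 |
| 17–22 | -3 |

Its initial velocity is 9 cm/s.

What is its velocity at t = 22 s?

34 cm/s

Δv equals the area under the a-t graph; then v = v₀ + Δv.
0–4 s: -2 × 4 = -8 cm/s
4–9 s: 12 × 5 = 60 cm/s
9–14 s: -9 × 5 = -45 cm/s
14–17 s: 11 × 3 = 33 cm/s
17–22 s: -3 × 5 = -15 cm/s
Δv = 25 cm/s, so v(22) = 9 + (25) = 34 cm/s.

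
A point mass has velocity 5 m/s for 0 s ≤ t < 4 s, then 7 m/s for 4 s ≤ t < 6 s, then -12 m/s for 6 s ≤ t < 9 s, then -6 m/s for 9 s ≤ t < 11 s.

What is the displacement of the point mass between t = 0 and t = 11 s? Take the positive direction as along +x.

-14 m

Net displacement equals the area under the velocity-time graph (areas below the axis count negative).
0–4 s: 5 × 4 = 20 m
4–6 s: 7 × 2 = 14 m
6–9 s: -12 × 3 = -36 m
9–11 s: -6 × 2 = -12 m
Net displacement = -14 m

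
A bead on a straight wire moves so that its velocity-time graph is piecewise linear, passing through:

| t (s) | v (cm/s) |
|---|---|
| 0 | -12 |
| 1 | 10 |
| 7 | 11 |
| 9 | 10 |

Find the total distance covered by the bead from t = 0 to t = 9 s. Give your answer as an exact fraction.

Distance (not displacement) is the total path length: add the absolute areas under v-t.
0–1 s: v = 0 at t = 6/11 s; triangle areas 36/11 + 25/11 = 61/11 cm
1–7 s: |½(10 + 11)(6)| = 63 cm
7–9 s: |½(11 + 10)(2)| = 21 cm
Total distance = 985/11 cm

985/11 cm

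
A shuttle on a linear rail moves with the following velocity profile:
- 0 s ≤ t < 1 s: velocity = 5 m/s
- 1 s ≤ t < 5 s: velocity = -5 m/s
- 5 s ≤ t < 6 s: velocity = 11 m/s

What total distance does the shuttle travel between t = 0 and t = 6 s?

36 m

Distance (not displacement) is the total path length: add the absolute areas under v-t.
0–1 s: |5| × 1 = 5 m
1–5 s: |-5| × 4 = 20 m
5–6 s: |11| × 1 = 11 m
Total distance = 36 m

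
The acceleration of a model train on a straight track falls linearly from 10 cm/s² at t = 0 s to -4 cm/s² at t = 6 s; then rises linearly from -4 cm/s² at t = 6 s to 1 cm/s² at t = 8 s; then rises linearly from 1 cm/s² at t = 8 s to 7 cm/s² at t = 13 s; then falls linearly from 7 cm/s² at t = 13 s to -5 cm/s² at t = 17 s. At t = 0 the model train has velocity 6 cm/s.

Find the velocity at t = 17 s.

45 cm/s

Δv equals the area under the a-t graph; then v = v₀ + Δv.
0–6 s: ½(10 + -4)(6) = 18 cm/s
6–8 s: ½(-4 + 1)(2) = -3 cm/s
8–13 s: ½(1 + 7)(5) = 20 cm/s
13–17 s: ½(7 + -5)(4) = 4 cm/s
Δv = 39 cm/s, so v(17) = 6 + (39) = 45 cm/s.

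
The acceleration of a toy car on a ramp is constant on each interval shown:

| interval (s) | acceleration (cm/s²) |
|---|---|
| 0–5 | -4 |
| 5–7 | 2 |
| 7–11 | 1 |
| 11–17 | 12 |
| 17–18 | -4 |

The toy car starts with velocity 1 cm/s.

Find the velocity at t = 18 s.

57 cm/s

Δv equals the area under the a-t graph; then v = v₀ + Δv.
0–5 s: -4 × 5 = -20 cm/s
5–7 s: 2 × 2 = 4 cm/s
7–11 s: 1 × 4 = 4 cm/s
11–17 s: 12 × 6 = 72 cm/s
17–18 s: -4 × 1 = -4 cm/s
Δv = 56 cm/s, so v(18) = 1 + (56) = 57 cm/s.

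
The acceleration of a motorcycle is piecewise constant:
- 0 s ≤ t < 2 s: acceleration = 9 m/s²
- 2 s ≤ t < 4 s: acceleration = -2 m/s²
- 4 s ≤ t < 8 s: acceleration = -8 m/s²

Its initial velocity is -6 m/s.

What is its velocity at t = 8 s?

Δv equals the area under the a-t graph; then v = v₀ + Δv.
0–2 s: 9 × 2 = 18 m/s
2–4 s: -2 × 2 = -4 m/s
4–8 s: -8 × 4 = -32 m/s
Δv = -18 m/s, so v(8) = -6 + (-18) = -24 m/s.

-24 m/s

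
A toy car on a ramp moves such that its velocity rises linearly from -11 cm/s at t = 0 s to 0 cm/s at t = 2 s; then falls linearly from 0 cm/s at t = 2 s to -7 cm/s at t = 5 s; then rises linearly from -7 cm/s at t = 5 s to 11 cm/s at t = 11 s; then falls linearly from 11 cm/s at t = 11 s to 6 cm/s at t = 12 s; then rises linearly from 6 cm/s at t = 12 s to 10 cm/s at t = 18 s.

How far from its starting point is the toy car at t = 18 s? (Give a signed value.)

47 cm

Net displacement equals the area under the velocity-time graph (areas below the axis count negative).
0–2 s: ½(-11 + 0)(2) = -11 cm
2–5 s: ½(0 + -7)(3) = -10.5 cm
5–11 s: ½(-7 + 11)(6) = 12 cm
11–12 s: ½(11 + 6)(1) = 8.5 cm
12–18 s: ½(6 + 10)(6) = 48 cm
Net displacement = 47 cm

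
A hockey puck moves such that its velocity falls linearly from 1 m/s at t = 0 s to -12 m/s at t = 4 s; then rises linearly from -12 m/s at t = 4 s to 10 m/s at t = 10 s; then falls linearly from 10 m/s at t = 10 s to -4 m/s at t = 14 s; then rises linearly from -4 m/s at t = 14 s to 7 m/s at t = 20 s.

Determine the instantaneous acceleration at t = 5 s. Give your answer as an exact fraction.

Acceleration is the slope of the v-t graph on 4–10 s: (10 − -12)/(10 − 4) = 11/3 m/s².

11/3 m/s²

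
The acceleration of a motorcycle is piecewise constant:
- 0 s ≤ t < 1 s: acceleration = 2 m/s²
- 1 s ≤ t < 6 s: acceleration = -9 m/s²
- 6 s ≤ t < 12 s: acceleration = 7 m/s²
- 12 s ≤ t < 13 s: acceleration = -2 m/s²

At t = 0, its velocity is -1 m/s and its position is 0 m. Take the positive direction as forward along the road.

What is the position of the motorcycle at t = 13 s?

On each constant-a segment, Δv = aΔt and Δx = v₀Δt + ½aΔt²; chain segment to segment.
0–1 s: v starts -1 m/s; Δx = -1·1 + ½·2·1² = 0 m; v ends 1 m/s.
1–6 s: v starts 1 m/s; Δx = 1·5 + ½·-9·5² = -107.5 m; v ends -44 m/s.
6–12 s: v starts -44 m/s; Δx = -44·6 + ½·7·6² = -138 m; v ends -2 m/s.
12–13 s: v starts -2 m/s; Δx = -2·1 + ½·-2·1² = -3 m; v ends -4 m/s.
x(13) = 0 + Σ Δx = -248.5 m.

-248.5 m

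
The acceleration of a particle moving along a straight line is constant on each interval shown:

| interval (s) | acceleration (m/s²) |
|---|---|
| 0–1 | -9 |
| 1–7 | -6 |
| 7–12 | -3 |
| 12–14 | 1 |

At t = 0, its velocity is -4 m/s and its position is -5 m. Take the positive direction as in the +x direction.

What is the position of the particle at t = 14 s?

-608 m

On each constant-a segment, Δv = aΔt and Δx = v₀Δt + ½aΔt²; chain segment to segment.
0–1 s: v starts -4 m/s; Δx = -4·1 + ½·-9·1² = -8.5 m; v ends -13 m/s.
1–7 s: v starts -13 m/s; Δx = -13·6 + ½·-6·6² = -186 m; v ends -49 m/s.
7–12 s: v starts -49 m/s; Δx = -49·5 + ½·-3·5² = -282.5 m; v ends -64 m/s.
12–14 s: v starts -64 m/s; Δx = -64·2 + ½·1·2² = -126 m; v ends -62 m/s.
x(14) = -5 + Σ Δx = -608 m.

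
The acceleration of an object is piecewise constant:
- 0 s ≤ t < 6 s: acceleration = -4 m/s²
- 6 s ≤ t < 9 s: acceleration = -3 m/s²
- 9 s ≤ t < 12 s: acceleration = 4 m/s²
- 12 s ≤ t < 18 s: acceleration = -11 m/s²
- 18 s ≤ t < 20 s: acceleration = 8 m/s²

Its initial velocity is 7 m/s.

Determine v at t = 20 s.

Δv equals the area under the a-t graph; then v = v₀ + Δv.
0–6 s: -4 × 6 = -24 m/s
6–9 s: -3 × 3 = -9 m/s
9–12 s: 4 × 3 = 12 m/s
12–18 s: -11 × 6 = -66 m/s
18–20 s: 8 × 2 = 16 m/s
Δv = -71 m/s, so v(20) = 7 + (-71) = -64 m/s.

-64 m/s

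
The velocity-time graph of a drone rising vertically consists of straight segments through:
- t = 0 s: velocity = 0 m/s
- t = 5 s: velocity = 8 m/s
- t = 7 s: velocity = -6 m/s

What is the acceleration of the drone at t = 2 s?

1.6 m/s²

Acceleration is the slope of the v-t graph on 0–5 s: (8 − 0)/(5 − 0) = 1.6 m/s².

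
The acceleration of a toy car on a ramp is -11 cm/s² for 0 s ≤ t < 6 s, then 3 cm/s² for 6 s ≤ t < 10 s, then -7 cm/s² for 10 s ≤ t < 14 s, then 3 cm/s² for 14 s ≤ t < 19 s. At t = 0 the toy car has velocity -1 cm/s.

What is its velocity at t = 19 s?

Δv equals the area under the a-t graph; then v = v₀ + Δv.
0–6 s: -11 × 6 = -66 cm/s
6–10 s: 3 × 4 = 12 cm/s
10–14 s: -7 × 4 = -28 cm/s
14–19 s: 3 × 5 = 15 cm/s
Δv = -67 cm/s, so v(19) = -1 + (-67) = -68 cm/s.

-68 cm/s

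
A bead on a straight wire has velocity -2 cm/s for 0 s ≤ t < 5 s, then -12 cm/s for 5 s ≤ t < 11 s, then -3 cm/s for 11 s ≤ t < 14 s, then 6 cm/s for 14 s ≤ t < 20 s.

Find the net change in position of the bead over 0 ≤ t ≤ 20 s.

-55 cm

Displacement is the signed area under the v-t curve.
0–5 s: -2 × 5 = -10 cm
5–11 s: -12 × 6 = -72 cm
11–14 s: -3 × 3 = -9 cm
14–20 s: 6 × 6 = 36 cm
Net displacement = -55 cm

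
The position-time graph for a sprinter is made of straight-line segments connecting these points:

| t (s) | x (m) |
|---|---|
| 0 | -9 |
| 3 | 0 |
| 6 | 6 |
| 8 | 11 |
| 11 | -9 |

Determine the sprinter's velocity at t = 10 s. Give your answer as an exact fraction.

-20/3 m/s

Velocity is the slope of the x-t graph on 8–11 s: (-9 − 11)/(11 − 8) = -20/3 m/s.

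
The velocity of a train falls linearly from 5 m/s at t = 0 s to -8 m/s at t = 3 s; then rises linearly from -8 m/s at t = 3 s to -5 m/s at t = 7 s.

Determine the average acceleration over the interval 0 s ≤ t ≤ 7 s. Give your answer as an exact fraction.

Average acceleration = Δv/Δt = (-5 − 5)/(7 − 0) = -10/7 m/s².

-10/7 m/s²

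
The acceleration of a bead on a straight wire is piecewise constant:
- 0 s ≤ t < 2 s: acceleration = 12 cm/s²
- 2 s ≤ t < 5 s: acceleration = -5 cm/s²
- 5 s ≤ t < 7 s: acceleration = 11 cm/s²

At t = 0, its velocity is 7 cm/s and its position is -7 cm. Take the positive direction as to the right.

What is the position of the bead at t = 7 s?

On each constant-a segment, Δv = aΔt and Δx = v₀Δt + ½aΔt²; chain segment to segment.
0–2 s: v starts 7 cm/s; Δx = 7·2 + ½·12·2² = 38 cm; v ends 31 cm/s.
2–5 s: v starts 31 cm/s; Δx = 31·3 + ½·-5·3² = 70.5 cm; v ends 16 cm/s.
5–7 s: v starts 16 cm/s; Δx = 16·2 + ½·11·2² = 54 cm; v ends 38 cm/s.
x(7) = -7 + Σ Δx = 155.5 cm.

155.5 cm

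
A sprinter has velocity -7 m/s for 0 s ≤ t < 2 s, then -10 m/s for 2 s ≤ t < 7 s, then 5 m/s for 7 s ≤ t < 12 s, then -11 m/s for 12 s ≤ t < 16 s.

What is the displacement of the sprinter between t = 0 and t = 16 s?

Net displacement equals the area under the velocity-time graph (areas below the axis count negative).
0–2 s: -7 × 2 = -14 m
2–7 s: -10 × 5 = -50 m
7–12 s: 5 × 5 = 25 m
12–16 s: -11 × 4 = -44 m
Net displacement = -83 m

-83 m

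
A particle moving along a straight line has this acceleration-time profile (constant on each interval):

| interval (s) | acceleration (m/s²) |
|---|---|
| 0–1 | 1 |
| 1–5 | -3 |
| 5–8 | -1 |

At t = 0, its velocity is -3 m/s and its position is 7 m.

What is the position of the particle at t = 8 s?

On each constant-a segment, Δv = aΔt and Δx = v₀Δt + ½aΔt²; chain segment to segment.
0–1 s: v starts -3 m/s; Δx = -3·1 + ½·1·1² = -2.5 m; v ends -2 m/s.
1–5 s: v starts -2 m/s; Δx = -2·4 + ½·-3·4² = -32 m; v ends -14 m/s.
5–8 s: v starts -14 m/s; Δx = -14·3 + ½·-1·3² = -46.5 m; v ends -17 m/s.
x(8) = 7 + Σ Δx = -74 m.

-74 m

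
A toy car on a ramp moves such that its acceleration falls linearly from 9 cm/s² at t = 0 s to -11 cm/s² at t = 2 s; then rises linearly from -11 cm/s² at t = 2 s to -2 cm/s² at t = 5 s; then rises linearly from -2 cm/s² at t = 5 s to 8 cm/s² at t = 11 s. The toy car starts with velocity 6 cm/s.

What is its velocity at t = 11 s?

2.5 cm/s

Δv equals the area under the a-t graph; then v = v₀ + Δv.
0–2 s: ½(9 + -11)(2) = -2 cm/s
2–5 s: ½(-11 + -2)(3) = -19.5 cm/s
5–11 s: ½(-2 + 8)(6) = 18 cm/s
Δv = -3.5 cm/s, so v(11) = 6 + (-3.5) = 2.5 cm/s.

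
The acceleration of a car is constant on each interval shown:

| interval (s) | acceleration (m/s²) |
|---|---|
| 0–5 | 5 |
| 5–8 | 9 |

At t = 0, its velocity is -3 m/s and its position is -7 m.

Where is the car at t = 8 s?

147 m

On each constant-a segment, Δv = aΔt and Δx = v₀Δt + ½aΔt²; chain segment to segment.
0–5 s: v starts -3 m/s; Δx = -3·5 + ½·5·5² = 47.5 m; v ends 22 m/s.
5–8 s: v starts 22 m/s; Δx = 22·3 + ½·9·3² = 106.5 m; v ends 49 m/s.
x(8) = -7 + Σ Δx = 147 m.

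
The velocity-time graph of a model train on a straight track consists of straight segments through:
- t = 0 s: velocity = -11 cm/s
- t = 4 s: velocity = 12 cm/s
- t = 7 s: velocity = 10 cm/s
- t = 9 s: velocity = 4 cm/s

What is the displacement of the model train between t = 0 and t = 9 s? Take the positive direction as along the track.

Displacement is the signed area under the v-t curve.
0–4 s: ½(-11 + 12)(4) = 2 cm
4–7 s: ½(12 + 10)(3) = 33 cm
7–9 s: ½(10 + 4)(2) = 14 cm
Net displacement = 49 cm

49 cm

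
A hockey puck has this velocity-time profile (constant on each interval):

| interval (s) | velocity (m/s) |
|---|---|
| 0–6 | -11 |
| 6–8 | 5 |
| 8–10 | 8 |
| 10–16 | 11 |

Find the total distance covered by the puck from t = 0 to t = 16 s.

158 m

Total distance travelled is ∫|v| dt — sum the magnitudes of each area piece.
0–6 s: |-11| × 6 = 66 m
6–8 s: |5| × 2 = 10 m
8–10 s: |8| × 2 = 16 m
10–16 s: |11| × 6 = 66 m
Total distance = 158 m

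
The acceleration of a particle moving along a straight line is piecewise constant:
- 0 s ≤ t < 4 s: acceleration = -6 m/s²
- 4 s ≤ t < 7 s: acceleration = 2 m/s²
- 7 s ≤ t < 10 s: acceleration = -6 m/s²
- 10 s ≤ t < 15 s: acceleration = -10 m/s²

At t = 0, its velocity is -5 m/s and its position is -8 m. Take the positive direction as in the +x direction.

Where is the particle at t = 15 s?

-580 m

On each constant-a segment, Δv = aΔt and Δx = v₀Δt + ½aΔt²; chain segment to segment.
0–4 s: v starts -5 m/s; Δx = -5·4 + ½·-6·4² = -68 m; v ends -29 m/s.
4–7 s: v starts -29 m/s; Δx = -29·3 + ½·2·3² = -78 m; v ends -23 m/s.
7–10 s: v starts -23 m/s; Δx = -23·3 + ½·-6·3² = -96 m; v ends -41 m/s.
10–15 s: v starts -41 m/s; Δx = -41·5 + ½·-10·5² = -330 m; v ends -91 m/s.
x(15) = -8 + Σ Δx = -580 m.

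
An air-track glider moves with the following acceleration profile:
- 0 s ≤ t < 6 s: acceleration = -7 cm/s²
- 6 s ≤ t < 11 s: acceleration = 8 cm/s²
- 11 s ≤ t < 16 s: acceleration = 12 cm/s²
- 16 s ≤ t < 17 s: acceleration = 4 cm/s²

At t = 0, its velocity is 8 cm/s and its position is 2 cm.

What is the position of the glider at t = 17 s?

On each constant-a segment, Δv = aΔt and Δx = v₀Δt + ½aΔt²; chain segment to segment.
0–6 s: v starts 8 cm/s; Δx = 8·6 + ½·-7·6² = -78 cm; v ends -34 cm/s.
6–11 s: v starts -34 cm/s; Δx = -34·5 + ½·8·5² = -70 cm; v ends 6 cm/s.
11–16 s: v starts 6 cm/s; Δx = 6·5 + ½·12·5² = 180 cm; v ends 66 cm/s.
16–17 s: v starts 66 cm/s; Δx = 66·1 + ½·4·1² = 68 cm; v ends 70 cm/s.
x(17) = 2 + Σ Δx = 102 cm.

102 cm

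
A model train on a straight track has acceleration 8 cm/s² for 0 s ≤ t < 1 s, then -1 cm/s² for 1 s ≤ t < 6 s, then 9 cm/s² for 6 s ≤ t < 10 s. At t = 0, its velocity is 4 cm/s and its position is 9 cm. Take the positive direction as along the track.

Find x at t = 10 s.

164.5 cm

On each constant-a segment, Δv = aΔt and Δx = v₀Δt + ½aΔt²; chain segment to segment.
0–1 s: v starts 4 cm/s; Δx = 4·1 + ½·8·1² = 8 cm; v ends 12 cm/s.
1–6 s: v starts 12 cm/s; Δx = 12·5 + ½·-1·5² = 47.5 cm; v ends 7 cm/s.
6–10 s: v starts 7 cm/s; Δx = 7·4 + ½·9·4² = 100 cm; v ends 43 cm/s.
x(10) = 9 + Σ Δx = 164.5 cm.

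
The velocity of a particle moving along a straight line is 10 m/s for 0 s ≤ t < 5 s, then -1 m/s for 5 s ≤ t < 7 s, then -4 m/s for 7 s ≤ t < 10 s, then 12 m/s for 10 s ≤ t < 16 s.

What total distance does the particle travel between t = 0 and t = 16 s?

Total distance travelled is ∫|v| dt — sum the magnitudes of each area piece.
0–5 s: |10| × 5 = 50 m
5–7 s: |-1| × 2 = 2 m
7–10 s: |-4| × 3 = 12 m
10–16 s: |12| × 6 = 72 m
Total distance = 136 m

136 m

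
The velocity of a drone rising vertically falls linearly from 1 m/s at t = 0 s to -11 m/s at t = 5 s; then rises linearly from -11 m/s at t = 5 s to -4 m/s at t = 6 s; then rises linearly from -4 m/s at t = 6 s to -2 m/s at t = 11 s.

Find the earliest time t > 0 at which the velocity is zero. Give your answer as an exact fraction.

t = 5/12 s

v changes sign on 0–5 s (from 1 to -11); the graph is linear there, so v = 0 at t = 0 + (-1)·(5 − 0)/(-11 − 1) = 5/12 s.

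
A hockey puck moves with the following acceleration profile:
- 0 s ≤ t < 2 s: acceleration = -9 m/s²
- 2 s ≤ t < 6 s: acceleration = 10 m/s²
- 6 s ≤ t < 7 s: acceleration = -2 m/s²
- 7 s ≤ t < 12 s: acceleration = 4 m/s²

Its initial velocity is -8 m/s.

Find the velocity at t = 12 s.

32 m/s

Δv equals the area under the a-t graph; then v = v₀ + Δv.
0–2 s: -9 × 2 = -18 m/s
2–6 s: 10 × 4 = 40 m/s
6–7 s: -2 × 1 = -2 m/s
7–12 s: 4 × 5 = 20 m/s
Δv = 40 m/s, so v(12) = -8 + (40) = 32 m/s.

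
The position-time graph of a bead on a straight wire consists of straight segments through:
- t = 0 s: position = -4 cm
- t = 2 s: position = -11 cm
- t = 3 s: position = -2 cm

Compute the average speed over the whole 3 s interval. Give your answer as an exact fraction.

Average speed = (total path length)/(elapsed time); on a piecewise-linear x-t graph the path length is Σ|Δx|.
0–2 s: |Δx| = |-11 − -4| = 7 cm
2–3 s: |Δx| = |-2 − -11| = 9 cm
Total path = 16 cm; average speed = 16/3 = 16/3 cm/s.

16/3 cm/s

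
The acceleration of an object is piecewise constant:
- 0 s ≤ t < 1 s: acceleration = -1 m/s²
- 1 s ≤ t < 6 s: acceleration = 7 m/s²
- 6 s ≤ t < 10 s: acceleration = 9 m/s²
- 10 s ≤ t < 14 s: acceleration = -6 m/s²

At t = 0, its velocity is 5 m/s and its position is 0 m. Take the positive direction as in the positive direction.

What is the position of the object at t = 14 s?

On each constant-a segment, Δv = aΔt and Δx = v₀Δt + ½aΔt²; chain segment to segment.
0–1 s: v starts 5 m/s; Δx = 5·1 + ½·-1·1² = 4.5 m; v ends 4 m/s.
1–6 s: v starts 4 m/s; Δx = 4·5 + ½·7·5² = 107.5 m; v ends 39 m/s.
6–10 s: v starts 39 m/s; Δx = 39·4 + ½·9·4² = 228 m; v ends 75 m/s.
10–14 s: v starts 75 m/s; Δx = 75·4 + ½·-6·4² = 252 m; v ends 51 m/s.
x(14) = 0 + Σ Δx = 592 m.

592 m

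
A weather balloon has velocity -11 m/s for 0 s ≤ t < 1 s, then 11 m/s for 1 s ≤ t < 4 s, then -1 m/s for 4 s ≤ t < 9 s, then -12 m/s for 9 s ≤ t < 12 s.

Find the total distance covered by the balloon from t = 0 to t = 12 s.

85 m

Total distance travelled is ∫|v| dt — sum the magnitudes of each area piece.
0–1 s: |-11| × 1 = 11 m
1–4 s: |11| × 3 = 33 m
4–9 s: |-1| × 5 = 5 m
9–12 s: |-12| × 3 = 36 m
Total distance = 85 m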